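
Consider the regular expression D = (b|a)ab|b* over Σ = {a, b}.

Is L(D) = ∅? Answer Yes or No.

No

The empty string ε matches the expression, so it belongs to L(D).
Since L(D) contains at least one string, it is not empty.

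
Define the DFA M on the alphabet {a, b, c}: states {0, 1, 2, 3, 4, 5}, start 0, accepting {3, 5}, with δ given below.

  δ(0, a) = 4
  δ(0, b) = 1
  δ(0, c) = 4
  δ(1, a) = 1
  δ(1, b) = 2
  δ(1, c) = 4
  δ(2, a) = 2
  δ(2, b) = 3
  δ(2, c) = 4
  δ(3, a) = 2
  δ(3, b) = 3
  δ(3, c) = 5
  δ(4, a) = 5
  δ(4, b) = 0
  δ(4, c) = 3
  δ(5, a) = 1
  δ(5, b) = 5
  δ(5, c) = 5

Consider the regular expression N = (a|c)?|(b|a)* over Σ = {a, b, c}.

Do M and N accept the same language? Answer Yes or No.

The string ac is accepted by M but rejected by N.
So L(M) ≠ L(N).

No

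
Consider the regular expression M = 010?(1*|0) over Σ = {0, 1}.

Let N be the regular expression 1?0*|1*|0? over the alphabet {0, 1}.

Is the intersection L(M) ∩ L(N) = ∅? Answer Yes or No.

Converting the expression M to a DFA (subset construction, then merging equivalent states) gives the minimal DFA with states {m0, m1, m2, m3, m4, m5, m6}, start state m0, accepting states {m3, m4, m5, m6} and transitions m0: 0→m1, 1→m2; m1: 0→m2, 1→m3; m2: 0→m2, 1→m2; m3: 0→m4, 1→m5; m4: 0→m6, 1→m5; m5: 0→m2, 1→m5; m6: 0→m2, 1→m2.
Converting the expression N to a DFA (subset construction, then merging equivalent states) gives the minimal DFA with states {n0, n1, n2, n3, n4}, start state n0, accepting states {n0, n1, n2, n4} and transitions n0: 0→n1, 1→n2; n1: 0→n1, 1→n3; n2: 0→n1, 1→n4; n3: 0→n3, 1→n3; n4: 0→n3, 1→n4.
Exploring the product automaton M × N from the start pair (m0, n0), following both machines on each input symbol, reaches 10 state pairs: (m0, n0), (m1, n1), (m2, n2), (m2, n1), (m3, n3), (m2, n4), (m2, n3), (m4, n3), (m5, n3), (m6, n3).
M accepts in {m3, m4, m5, m6} and N accepts in {n0, n1, n2, n4}; no reachable pair has both components accepting, so no string drives both machines to acceptance simultaneously and L(M) ∩ L(N) = ∅.
So no string is accepted by both, and the intersection is empty.

Yes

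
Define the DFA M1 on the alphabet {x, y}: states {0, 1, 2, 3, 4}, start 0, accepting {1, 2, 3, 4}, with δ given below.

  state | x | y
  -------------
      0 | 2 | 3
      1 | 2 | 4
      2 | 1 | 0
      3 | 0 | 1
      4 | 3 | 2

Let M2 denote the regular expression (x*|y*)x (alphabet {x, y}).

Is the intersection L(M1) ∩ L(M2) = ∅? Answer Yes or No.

No

The string x is accepted by both M1 and M2.
Hence L(M1) ∩ L(M2) ≠ ∅.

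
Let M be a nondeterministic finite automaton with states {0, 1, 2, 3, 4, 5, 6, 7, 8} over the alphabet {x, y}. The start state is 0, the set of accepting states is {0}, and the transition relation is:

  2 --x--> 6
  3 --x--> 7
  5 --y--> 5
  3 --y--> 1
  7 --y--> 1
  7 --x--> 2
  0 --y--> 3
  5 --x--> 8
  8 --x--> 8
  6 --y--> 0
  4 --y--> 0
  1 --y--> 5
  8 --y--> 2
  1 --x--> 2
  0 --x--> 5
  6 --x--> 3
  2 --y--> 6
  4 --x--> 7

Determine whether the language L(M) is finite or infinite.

State 0 is reachable from the start and can reach an accepting state, and it lies on the cycle 0 → 3 → 1 → 2 → 6 → 0.
Traversing that cycle any number of times yields accepted strings of unbounded length, so the language is infinite.

infinite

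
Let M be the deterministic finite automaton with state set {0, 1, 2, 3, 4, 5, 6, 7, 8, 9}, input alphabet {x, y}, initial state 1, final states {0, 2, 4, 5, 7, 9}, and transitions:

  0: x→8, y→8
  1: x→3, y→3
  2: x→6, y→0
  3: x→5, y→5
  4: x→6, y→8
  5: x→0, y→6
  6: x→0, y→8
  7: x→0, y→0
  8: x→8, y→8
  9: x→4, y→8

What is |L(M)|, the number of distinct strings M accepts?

The useful subgraph on states {0, 1, 3, 5, 6} is acyclic, so L(M) is finite; the longest accepting path visits 5 useful states, giving maximum string length 4.
Counting accepting paths from 1 by length: 4 of length 2, 4 of length 3, 4 of length 4. Total 12.

12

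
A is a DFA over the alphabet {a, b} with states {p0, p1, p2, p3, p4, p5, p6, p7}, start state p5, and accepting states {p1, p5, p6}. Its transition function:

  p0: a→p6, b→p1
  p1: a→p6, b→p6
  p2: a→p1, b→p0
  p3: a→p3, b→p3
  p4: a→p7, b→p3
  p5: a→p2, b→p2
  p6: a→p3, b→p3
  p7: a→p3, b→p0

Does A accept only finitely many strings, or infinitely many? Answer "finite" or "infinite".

The useful states (reachable from p5 and able to reach an accepting state) are {p0, p1, p2, p5, p6}.
Restricted to these states the transition graph has no cycle, so every accepting path has bounded length and L is finite.

finite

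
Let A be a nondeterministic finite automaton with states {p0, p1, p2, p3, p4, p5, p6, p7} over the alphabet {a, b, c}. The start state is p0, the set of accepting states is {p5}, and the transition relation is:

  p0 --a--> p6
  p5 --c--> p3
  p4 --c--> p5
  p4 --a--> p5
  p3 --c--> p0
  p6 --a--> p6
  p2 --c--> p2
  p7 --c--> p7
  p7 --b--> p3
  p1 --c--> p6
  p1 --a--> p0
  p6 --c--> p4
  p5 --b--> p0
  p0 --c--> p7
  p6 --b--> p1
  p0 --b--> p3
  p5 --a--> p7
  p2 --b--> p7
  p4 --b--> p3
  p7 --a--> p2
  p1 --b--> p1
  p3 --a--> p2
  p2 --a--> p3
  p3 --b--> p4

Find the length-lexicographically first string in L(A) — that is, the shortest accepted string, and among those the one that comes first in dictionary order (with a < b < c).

A breadth-first search from p0 reaches an accepting state first via the path p0 → p6 → p4 → p5 on input aca.
No string of length < 3 is accepted (BFS exhausts all shorter strings without reaching an accepting state), and aca is the lexicographically least accepting string of length 3.

aca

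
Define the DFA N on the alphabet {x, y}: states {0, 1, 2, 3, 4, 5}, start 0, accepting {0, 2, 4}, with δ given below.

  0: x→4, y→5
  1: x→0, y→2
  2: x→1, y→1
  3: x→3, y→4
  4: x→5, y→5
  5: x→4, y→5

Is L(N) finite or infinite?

State 4 is reachable from the start and can reach an accepting state, and it lies on the cycle 4 → 5 → 4.
Traversing that cycle any number of times yields accepted strings of unbounded length, so the language is infinite.

infinite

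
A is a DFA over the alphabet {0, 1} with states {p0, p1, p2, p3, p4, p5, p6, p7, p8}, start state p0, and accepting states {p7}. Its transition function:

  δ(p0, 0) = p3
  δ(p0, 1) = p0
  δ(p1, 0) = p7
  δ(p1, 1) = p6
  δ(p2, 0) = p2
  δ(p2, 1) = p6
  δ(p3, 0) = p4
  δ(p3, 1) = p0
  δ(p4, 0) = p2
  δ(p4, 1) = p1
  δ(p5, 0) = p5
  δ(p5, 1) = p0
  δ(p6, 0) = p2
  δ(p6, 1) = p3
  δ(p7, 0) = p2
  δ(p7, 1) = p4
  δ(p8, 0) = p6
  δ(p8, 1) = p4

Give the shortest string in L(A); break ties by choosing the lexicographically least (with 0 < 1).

0010

A breadth-first search from p0 reaches an accepting state first via the path p0 → p3 → p4 → p1 → p7 on input 0010.
No string of length < 4 is accepted (BFS exhausts all shorter strings without reaching an accepting state), and 0010 is the lexicographically least accepting string of length 4.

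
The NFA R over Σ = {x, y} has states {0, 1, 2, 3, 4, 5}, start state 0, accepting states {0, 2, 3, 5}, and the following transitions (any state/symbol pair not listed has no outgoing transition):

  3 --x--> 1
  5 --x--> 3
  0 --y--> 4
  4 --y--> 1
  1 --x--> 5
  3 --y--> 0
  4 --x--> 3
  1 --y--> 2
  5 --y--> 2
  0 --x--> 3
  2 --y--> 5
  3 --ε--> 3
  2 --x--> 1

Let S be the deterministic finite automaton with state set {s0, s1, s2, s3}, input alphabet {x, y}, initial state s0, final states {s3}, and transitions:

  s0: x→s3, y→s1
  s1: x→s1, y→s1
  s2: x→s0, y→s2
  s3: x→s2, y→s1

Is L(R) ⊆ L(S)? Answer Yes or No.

The empty string ε is in L(R) but not in L(S).
So L(R) ⊄ L(S).

No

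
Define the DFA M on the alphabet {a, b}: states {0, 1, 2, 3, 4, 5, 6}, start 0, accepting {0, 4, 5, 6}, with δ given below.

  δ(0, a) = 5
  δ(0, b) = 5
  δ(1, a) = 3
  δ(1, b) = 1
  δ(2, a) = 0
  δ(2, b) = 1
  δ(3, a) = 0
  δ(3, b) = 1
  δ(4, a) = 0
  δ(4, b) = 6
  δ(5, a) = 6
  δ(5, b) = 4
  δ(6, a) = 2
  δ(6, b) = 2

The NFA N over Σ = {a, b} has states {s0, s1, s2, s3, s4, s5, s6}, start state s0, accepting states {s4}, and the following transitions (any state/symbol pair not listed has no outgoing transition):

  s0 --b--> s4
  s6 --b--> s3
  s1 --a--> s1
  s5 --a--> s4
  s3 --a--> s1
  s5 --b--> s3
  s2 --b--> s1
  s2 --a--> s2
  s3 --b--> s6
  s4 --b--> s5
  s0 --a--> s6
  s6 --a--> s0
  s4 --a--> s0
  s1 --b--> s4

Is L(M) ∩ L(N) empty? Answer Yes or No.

No

The string b is accepted by both M and N.
Hence L(M) ∩ L(N) ≠ ∅.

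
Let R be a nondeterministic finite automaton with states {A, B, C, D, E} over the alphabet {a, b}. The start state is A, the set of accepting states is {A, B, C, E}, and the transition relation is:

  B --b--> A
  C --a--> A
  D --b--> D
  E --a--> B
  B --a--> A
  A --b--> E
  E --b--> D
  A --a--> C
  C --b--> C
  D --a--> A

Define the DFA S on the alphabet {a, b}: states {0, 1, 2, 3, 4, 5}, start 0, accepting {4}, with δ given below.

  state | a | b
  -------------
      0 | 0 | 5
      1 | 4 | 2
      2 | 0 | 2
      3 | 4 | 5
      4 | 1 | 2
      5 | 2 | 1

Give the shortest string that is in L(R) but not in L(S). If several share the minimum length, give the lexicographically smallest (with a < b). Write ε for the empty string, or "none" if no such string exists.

ε

The empty string ε is accepted by R but not by S.
Since ε is the unique shortest string, it is the required witness.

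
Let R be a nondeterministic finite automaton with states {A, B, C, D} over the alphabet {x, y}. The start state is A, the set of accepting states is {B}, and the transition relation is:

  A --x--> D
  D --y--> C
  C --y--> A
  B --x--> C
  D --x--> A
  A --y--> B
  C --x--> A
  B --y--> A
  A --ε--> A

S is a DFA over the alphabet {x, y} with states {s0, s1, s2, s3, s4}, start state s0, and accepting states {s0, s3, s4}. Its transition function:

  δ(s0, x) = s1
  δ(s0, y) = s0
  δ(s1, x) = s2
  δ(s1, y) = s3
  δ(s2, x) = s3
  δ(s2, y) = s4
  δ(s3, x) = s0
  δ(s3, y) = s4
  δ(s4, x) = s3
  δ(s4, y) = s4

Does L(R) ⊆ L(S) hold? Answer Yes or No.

Exploring the product automaton R × S from the start pair (A, s0), following both machines on each input symbol, reaches 16 state pairs: (A, s0), (D, s1), (B, s0), (A, s2), (C, s3), (C, s1), (D, s3), (B, s4), (A, s4), (A, s3), (C, s4), (D, s0), (A, s1), (C, s0), (D, s2), (B, s3).
R accepts in {B} and S accepts in {s0, s3, s4}. The reachable pairs whose R-component is accepting are (B, s0), (B, s4), (B, s3); in each of them the S-component is accepting too, so the product for L(R) \ L(S) (R-component accepting, S-component rejecting) has no reachable accepting pair and the difference is empty.
Hence every string in L(R) is also in L(S).

Yes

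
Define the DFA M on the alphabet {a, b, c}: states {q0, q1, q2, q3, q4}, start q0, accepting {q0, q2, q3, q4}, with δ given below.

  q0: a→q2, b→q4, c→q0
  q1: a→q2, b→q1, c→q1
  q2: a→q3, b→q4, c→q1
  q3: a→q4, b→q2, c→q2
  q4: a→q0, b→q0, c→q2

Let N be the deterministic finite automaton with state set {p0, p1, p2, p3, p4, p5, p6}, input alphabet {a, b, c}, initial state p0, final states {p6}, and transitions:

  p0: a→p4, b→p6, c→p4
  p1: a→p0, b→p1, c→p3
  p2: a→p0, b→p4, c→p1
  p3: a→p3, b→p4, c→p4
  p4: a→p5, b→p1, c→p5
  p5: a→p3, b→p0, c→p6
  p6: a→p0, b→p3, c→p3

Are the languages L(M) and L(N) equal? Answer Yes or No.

No

The empty string ε is accepted by M but rejected by N.
So L(M) ≠ L(N).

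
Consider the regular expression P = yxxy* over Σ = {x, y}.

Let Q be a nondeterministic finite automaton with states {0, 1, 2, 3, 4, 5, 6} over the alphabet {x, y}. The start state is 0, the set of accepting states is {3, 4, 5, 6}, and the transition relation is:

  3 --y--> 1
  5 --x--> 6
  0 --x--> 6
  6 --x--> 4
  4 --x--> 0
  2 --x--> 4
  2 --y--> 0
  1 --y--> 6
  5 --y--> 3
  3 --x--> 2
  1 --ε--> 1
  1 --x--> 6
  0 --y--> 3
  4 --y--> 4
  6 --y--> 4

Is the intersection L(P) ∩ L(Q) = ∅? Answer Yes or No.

The string yxx is accepted by both P and Q.
Hence L(P) ∩ L(Q) ≠ ∅.

No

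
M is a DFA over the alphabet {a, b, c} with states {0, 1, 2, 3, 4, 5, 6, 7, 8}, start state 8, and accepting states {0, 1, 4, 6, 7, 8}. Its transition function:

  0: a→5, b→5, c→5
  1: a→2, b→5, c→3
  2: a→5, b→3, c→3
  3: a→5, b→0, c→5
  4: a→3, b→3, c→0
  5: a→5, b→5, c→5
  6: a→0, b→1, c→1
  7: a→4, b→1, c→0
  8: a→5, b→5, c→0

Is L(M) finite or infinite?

finite

The useful states (reachable from 8 and able to reach an accepting state) are {0, 8}.
Restricted to these states the transition graph has no cycle, so every accepting path has bounded length and L is finite.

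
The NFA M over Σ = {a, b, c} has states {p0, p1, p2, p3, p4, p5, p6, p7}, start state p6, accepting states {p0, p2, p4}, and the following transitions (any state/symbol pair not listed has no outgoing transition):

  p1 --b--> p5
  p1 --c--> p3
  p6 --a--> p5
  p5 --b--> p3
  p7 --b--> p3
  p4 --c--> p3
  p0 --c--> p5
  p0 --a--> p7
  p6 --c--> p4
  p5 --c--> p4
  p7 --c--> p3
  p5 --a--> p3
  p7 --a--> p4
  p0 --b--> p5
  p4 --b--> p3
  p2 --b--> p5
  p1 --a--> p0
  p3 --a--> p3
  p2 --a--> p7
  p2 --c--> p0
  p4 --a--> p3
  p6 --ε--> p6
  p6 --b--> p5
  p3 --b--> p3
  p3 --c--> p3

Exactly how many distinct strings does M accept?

The useful subgraph on states {p4, p5, p6} is acyclic, so L(M) is finite; the longest accepting path visits 3 useful states, giving maximum string length 2.
Counting accepting paths from p6 by length: 1 of length 1, 2 of length 2. Total 3.

3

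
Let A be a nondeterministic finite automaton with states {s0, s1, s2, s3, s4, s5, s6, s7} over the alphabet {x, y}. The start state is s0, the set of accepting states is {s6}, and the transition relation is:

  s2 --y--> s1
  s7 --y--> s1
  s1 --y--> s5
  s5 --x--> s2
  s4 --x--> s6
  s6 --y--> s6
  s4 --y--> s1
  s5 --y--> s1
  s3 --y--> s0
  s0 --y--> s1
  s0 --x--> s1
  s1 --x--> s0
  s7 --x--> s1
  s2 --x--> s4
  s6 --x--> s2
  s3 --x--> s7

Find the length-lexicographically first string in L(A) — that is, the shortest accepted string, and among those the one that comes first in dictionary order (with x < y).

A breadth-first search from s0 reaches an accepting state first via the path s0 → s1 → s5 → s2 → s4 → s6 on input xyxxx.
No string of length < 5 is accepted (BFS exhausts all shorter strings without reaching an accepting state), and xyxxx is the lexicographically least accepting string of length 5.

xyxxx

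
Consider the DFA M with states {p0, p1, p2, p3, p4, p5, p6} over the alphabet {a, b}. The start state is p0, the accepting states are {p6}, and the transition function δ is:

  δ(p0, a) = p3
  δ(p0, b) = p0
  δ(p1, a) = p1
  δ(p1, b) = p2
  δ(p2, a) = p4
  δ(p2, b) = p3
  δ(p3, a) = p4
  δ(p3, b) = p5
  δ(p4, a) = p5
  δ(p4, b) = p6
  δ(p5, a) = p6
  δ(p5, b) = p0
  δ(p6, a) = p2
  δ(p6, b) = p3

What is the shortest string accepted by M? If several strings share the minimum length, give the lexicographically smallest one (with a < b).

aab

A breadth-first search from p0 reaches an accepting state first via the path p0 → p3 → p4 → p6 on input aab.
No string of length < 3 is accepted (BFS exhausts all shorter strings without reaching an accepting state), and aab is the lexicographically least accepting string of length 3.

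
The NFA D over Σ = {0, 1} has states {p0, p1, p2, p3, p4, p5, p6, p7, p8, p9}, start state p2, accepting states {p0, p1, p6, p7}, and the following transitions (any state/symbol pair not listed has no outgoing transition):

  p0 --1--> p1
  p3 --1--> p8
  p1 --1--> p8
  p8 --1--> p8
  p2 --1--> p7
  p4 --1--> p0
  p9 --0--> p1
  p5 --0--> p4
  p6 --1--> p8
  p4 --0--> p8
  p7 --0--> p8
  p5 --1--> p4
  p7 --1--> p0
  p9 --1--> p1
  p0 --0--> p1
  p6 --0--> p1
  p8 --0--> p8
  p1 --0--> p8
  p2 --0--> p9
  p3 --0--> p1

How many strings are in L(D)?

6

The useful subgraph on states {p0, p1, p2, p7, p9} is acyclic, so L(D) is finite; the longest accepting path visits 4 useful states, giving maximum string length 3.
Counting accepting paths from p2 by length: 1 of length 1, 3 of length 2, 2 of length 3. Total 6.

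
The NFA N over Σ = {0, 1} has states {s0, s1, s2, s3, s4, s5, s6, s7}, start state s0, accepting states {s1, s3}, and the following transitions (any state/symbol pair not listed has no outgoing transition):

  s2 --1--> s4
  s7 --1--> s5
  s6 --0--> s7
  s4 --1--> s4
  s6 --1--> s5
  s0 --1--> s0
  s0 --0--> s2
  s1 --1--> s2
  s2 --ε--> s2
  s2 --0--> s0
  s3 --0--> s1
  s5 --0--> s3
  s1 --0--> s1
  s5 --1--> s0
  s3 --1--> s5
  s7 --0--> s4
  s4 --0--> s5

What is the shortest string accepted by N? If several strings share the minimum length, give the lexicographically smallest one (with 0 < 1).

0100

A breadth-first search from s0 reaches an accepting state first via the path s0 → s2 → s4 → s5 → s3 on input 0100.
No string of length < 4 is accepted (BFS exhausts all shorter strings without reaching an accepting state), and 0100 is the lexicographically least accepting string of length 4.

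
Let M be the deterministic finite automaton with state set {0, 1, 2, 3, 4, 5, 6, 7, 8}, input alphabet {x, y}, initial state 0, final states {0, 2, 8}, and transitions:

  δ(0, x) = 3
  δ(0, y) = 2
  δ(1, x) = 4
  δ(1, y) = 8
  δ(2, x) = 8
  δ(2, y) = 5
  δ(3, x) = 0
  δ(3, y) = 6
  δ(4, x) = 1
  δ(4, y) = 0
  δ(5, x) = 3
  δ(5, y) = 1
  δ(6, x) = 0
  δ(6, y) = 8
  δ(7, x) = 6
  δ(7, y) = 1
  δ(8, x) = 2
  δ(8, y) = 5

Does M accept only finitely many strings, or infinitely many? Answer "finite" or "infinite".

State 2 is reachable from the start and can reach an accepting state, and it lies on the cycle 2 → 8 → 2.
Traversing that cycle any number of times yields accepted strings of unbounded length, so the language is infinite.

infinite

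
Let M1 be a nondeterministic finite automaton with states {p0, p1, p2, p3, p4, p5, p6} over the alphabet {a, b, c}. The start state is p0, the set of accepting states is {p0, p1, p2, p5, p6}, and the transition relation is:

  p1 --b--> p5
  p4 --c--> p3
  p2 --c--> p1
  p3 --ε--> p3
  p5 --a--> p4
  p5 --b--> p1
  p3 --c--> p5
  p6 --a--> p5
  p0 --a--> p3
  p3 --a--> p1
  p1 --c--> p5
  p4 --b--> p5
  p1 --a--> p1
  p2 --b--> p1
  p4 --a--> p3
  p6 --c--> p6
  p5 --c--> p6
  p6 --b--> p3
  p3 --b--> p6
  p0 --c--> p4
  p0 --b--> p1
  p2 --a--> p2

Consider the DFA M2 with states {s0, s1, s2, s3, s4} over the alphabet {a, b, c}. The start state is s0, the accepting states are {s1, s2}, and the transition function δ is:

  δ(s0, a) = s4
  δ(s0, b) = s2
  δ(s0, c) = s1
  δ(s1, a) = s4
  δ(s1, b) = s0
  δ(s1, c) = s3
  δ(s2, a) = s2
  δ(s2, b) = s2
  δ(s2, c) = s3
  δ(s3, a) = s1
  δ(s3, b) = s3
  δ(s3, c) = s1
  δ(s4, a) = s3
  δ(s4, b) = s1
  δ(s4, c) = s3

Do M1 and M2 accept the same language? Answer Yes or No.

The empty string ε is accepted by M1 but rejected by M2.
So L(M1) ≠ L(M2).

No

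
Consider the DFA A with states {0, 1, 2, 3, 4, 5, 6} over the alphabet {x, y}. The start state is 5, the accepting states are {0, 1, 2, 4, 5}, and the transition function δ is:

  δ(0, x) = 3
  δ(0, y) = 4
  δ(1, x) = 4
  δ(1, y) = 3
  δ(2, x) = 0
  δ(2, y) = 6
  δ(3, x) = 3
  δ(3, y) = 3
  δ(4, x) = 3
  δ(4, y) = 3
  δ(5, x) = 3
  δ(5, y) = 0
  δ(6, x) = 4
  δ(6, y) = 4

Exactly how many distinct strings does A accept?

The useful subgraph on states {0, 4, 5} is acyclic, so L(A) is finite; the longest accepting path visits 3 useful states, giving maximum string length 2.
Counting accepting paths from 5 by length: 1 of length 0, 1 of length 1, 1 of length 2. Total 3.

3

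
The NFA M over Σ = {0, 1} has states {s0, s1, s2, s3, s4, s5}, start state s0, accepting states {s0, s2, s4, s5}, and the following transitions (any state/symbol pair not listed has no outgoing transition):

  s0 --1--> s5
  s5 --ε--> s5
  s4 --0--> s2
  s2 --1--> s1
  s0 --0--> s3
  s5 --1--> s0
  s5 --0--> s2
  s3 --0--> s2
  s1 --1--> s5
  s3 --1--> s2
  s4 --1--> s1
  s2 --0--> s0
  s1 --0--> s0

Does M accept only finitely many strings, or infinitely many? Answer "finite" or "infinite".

infinite

State s0 is reachable from the start and can reach an accepting state, and it lies on the cycle s0 → s3 → s2 → s0.
Traversing that cycle any number of times yields accepted strings of unbounded length, so the language is infinite.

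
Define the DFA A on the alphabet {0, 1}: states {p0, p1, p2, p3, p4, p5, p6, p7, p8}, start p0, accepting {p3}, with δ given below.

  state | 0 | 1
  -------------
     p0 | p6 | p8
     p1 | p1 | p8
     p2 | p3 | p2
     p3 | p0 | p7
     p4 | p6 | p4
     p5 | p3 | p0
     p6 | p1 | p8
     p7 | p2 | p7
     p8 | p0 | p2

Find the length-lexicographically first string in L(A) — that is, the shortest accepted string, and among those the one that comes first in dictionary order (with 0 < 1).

A breadth-first search from p0 reaches an accepting state first via the path p0 → p8 → p2 → p3 on input 110.
No string of length < 3 is accepted (BFS exhausts all shorter strings without reaching an accepting state), and 110 is the lexicographically least accepting string of length 3.

110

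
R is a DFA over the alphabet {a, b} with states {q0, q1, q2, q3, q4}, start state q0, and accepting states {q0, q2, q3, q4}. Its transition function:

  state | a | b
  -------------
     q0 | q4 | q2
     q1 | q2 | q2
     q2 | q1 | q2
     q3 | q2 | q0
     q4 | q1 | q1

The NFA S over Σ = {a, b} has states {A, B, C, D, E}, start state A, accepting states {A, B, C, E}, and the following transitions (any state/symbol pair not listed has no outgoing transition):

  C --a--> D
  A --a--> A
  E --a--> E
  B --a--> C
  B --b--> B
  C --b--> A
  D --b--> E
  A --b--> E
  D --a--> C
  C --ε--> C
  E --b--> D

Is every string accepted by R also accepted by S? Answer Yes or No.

No

The string bb is in L(R) but not in L(S).
So L(R) ⊄ L(S).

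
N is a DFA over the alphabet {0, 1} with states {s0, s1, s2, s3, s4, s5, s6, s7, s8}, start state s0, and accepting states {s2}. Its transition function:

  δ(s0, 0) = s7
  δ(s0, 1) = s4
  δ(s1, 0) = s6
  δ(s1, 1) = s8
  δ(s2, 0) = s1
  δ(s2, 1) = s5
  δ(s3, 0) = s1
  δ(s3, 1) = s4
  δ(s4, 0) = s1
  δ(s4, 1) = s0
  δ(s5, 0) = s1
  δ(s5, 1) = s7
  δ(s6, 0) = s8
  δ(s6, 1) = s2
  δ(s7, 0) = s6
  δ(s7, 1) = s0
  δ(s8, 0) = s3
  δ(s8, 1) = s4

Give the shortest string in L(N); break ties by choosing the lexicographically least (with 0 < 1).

001

A breadth-first search from s0 reaches an accepting state first via the path s0 → s7 → s6 → s2 on input 001.
No string of length < 3 is accepted (BFS exhausts all shorter strings without reaching an accepting state), and 001 is the lexicographically least accepting string of length 3.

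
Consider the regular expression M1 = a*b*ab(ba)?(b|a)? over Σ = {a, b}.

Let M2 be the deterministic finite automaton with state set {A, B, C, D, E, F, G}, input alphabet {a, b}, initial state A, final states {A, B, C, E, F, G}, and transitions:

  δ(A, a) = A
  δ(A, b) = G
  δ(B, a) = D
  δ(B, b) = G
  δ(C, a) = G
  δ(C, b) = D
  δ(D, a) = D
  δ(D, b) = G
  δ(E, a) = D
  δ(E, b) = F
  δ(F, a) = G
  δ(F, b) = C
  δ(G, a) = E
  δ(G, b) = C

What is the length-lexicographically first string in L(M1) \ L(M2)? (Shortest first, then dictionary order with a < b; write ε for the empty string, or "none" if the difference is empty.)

The string bbabb is accepted by M1 but not by M2.
No shorter string lies in the difference, and bbabb is the lexicographically first length-5 string in L(M1) \ L(M2).

bbabb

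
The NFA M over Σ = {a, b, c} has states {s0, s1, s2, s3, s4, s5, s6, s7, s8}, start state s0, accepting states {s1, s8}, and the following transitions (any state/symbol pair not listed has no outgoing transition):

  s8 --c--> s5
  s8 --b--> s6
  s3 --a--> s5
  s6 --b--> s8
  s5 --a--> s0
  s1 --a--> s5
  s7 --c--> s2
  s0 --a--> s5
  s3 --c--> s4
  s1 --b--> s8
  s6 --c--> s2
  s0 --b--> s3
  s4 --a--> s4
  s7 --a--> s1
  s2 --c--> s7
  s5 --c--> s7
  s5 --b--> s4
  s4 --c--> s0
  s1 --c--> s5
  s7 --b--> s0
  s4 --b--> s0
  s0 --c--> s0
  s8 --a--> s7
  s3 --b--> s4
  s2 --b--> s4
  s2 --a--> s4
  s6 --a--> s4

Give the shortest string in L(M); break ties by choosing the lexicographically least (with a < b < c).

A breadth-first search from s0 reaches an accepting state first via the path s0 → s5 → s7 → s1 on input aca.
No string of length < 3 is accepted (BFS exhausts all shorter strings without reaching an accepting state), and aca is the lexicographically least accepting string of length 3.

aca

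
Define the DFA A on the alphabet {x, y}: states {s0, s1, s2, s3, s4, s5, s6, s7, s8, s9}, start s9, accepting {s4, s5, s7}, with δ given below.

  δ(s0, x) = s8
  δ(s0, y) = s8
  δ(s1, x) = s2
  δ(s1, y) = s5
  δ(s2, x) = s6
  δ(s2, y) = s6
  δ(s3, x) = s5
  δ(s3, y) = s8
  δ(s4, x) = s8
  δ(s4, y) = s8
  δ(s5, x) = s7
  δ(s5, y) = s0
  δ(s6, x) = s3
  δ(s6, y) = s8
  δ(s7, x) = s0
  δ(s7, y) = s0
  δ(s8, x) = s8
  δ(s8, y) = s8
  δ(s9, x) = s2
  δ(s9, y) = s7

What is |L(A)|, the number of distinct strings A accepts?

5

The useful subgraph on states {s2, s3, s5, s6, s7, s9} is acyclic, so L(A) is finite; the longest accepting path visits 6 useful states, giving maximum string length 5.
Counting accepting paths from s9 by length: 1 of length 1, 2 of length 4, 2 of length 5. Total 5.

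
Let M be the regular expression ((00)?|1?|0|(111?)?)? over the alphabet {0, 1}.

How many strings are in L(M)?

6

The expression has no Kleene star, so L(M) is finite. Expanding the alternatives gives {ε, 0, 1, 00, 11, 111}.
That is 1 of length 0, 2 of length 1, 2 of length 2, 1 of length 3: 6 strings in all.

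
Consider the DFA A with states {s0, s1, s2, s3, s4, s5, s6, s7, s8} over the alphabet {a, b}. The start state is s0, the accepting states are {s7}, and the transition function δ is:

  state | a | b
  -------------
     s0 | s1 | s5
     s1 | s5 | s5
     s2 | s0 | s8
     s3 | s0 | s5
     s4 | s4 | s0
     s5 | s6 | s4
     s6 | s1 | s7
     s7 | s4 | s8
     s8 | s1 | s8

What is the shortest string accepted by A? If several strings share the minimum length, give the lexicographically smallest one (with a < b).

A breadth-first search from s0 reaches an accepting state first via the path s0 → s5 → s6 → s7 on input bab.
No string of length < 3 is accepted (BFS exhausts all shorter strings without reaching an accepting state), and bab is the lexicographically least accepting string of length 3.

bab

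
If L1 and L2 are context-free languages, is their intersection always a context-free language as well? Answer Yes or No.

No

{aⁿbⁿcᵐ : m,n≥0} and {aᵐbⁿcⁿ : m,n≥0} are both context-free, but their intersection {aⁿbⁿcⁿ : n≥0} is not (pumping lemma).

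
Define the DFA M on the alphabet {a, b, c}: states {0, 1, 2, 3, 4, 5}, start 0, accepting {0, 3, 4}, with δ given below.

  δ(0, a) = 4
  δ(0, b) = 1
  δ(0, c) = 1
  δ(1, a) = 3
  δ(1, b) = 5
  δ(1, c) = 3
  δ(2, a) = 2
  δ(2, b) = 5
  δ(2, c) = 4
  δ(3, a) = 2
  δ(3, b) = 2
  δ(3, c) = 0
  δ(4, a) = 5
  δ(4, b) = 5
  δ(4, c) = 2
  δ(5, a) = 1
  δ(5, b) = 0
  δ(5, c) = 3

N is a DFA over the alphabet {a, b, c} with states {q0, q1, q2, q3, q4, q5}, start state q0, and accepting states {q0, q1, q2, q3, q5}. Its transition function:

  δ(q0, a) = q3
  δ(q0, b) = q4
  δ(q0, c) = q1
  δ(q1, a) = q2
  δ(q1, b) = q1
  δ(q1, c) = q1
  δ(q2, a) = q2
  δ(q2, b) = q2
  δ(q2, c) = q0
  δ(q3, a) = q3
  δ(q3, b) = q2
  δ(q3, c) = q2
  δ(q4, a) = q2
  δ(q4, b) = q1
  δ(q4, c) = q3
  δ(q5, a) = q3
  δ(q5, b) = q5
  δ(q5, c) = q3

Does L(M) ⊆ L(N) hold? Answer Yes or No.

Yes

Exploring the product automaton M × N from the start pair (0, q0), following both machines on each input symbol, reaches 25 state pairs: (0, q0), (4, q3), (1, q4), (1, q1), (5, q3), (5, q2), (2, q2), (3, q2), (5, q1), (3, q3), (3, q1), (1, q3), (0, q2), (1, q2), (3, q0), (4, q0), (0, q1), (2, q3), (2, q1), (4, q2), (1, q0), (2, q4), (5, q4), (4, q1), (2, q0).
M accepts in {0, 3, 4} and N accepts in {q0, q1, q2, q3, q5}. The reachable pairs whose M-component is accepting are (0, q0), (4, q3), (3, q2), (3, q3), (3, q1), (0, q2), (3, q0), (4, q0), (0, q1), (4, q2), (4, q1); in each of them the N-component is accepting too, so the product for L(M) \ L(N) (M-component accepting, N-component rejecting) has no reachable accepting pair and the difference is empty.
Hence every string in L(M) is also in L(N).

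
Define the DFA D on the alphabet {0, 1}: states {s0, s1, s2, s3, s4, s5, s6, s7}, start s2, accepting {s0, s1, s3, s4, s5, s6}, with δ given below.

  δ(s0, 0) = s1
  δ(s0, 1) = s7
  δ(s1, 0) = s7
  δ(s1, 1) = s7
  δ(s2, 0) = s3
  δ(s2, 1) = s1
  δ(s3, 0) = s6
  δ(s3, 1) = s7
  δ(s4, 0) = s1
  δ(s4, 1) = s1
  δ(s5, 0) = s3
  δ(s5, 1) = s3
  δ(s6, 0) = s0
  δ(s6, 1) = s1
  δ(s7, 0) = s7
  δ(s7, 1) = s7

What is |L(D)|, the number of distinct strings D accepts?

6

The useful subgraph on states {s0, s1, s2, s3, s6} is acyclic, so L(D) is finite; the longest accepting path visits 5 useful states, giving maximum string length 4.
Counting accepting paths from s2 by length: 2 of length 1, 1 of length 2, 2 of length 3, 1 of length 4. Total 6.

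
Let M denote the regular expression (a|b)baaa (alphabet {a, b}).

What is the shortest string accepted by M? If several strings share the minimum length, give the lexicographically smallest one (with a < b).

abaaa

By inspection of the expression, no string of length less than 5 matches, and abaaa is the lexicographically first match of length 5.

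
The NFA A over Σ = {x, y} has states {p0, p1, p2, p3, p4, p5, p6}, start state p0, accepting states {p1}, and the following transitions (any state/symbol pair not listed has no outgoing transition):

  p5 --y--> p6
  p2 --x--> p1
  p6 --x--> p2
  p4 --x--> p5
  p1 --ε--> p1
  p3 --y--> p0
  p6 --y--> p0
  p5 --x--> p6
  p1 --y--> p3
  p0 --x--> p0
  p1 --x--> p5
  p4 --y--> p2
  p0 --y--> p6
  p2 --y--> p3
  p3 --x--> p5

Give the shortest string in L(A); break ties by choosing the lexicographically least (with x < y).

A breadth-first search from p0 reaches an accepting state first via the path p0 → p6 → p2 → p1 on input yxx.
No string of length < 3 is accepted (BFS exhausts all shorter strings without reaching an accepting state), and yxx is the lexicographically least accepting string of length 3.

yxx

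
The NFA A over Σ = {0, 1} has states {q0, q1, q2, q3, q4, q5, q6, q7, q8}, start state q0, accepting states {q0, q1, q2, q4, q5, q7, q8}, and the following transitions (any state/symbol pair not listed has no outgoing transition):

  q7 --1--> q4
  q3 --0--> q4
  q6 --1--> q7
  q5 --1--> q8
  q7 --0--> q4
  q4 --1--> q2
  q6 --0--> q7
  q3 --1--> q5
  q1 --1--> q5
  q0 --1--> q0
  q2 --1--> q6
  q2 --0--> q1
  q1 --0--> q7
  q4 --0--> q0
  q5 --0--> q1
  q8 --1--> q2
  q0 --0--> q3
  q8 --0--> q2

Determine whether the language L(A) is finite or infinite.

State q0 is reachable from the start and can reach an accepting state, and it lies on the cycle q0 → q0.
Traversing that cycle any number of times yields accepted strings of unbounded length, so the language is infinite.

infinite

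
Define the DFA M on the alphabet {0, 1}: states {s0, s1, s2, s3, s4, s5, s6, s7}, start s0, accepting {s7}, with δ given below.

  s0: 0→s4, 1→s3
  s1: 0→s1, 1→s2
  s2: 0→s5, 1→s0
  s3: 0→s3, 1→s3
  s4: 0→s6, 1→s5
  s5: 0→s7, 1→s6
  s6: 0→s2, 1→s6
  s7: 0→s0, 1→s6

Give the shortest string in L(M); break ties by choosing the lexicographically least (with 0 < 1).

A breadth-first search from s0 reaches an accepting state first via the path s0 → s4 → s5 → s7 on input 010.
No string of length < 3 is accepted (BFS exhausts all shorter strings without reaching an accepting state), and 010 is the lexicographically least accepting string of length 3.

010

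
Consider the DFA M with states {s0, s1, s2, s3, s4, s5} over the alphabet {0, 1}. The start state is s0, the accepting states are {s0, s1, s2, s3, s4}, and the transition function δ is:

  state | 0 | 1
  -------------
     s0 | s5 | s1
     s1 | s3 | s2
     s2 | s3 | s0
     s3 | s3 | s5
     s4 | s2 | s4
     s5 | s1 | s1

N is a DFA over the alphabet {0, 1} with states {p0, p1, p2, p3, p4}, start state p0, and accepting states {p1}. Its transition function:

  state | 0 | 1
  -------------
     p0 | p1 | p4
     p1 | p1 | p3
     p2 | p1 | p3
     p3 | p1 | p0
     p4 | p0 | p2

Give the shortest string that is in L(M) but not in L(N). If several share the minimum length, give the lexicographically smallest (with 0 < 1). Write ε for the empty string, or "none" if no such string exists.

ε

The empty string ε is accepted by M but not by N.
Since ε is the unique shortest string, it is the required witness.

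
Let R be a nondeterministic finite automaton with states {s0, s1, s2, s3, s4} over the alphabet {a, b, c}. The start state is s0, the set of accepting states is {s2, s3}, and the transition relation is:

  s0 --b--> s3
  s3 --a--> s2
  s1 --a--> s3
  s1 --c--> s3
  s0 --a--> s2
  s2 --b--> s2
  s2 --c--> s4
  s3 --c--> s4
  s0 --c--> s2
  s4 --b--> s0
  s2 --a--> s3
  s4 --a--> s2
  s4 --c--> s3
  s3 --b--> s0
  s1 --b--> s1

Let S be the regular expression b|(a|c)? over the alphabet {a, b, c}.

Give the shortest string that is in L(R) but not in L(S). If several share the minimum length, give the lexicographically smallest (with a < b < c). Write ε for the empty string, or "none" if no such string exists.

aa

The string aa is accepted by R but not by S.
No shorter string lies in the difference, and aa is the lexicographically first length-2 string in L(R) \ L(S).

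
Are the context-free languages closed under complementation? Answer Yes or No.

CFLs are closed under union, so if they were also closed under complement they would be closed under intersection by De Morgan (L₁ ∩ L₂ is the complement of the union of the complements). But {aⁿbⁿcᵐ} ∩ {aᵐbⁿcⁿ} = {aⁿbⁿcⁿ} is not context-free although both operands are.

No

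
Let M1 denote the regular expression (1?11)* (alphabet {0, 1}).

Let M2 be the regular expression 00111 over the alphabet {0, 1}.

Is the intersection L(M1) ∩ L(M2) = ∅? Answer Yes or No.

Converting the expression M1 to a DFA (subset construction, then merging equivalent states) gives the minimal DFA with states {r0, r1, r2, r3}, start state r0, accepting states {r0, r3} and transitions r0: 0→r1, 1→r2; r1: 0→r1, 1→r1; r2: 0→r1, 1→r3; r3: 0→r1, 1→r3.
Converting the expression M2 to a DFA (subset construction, then merging equivalent states) gives the minimal DFA with states {t0, t1, t2, t3, t4, t5, t6}, start state t0, accepting states {t6} and transitions t0: 0→t1, 1→t2; t1: 0→t3, 1→t2; t2: 0→t2, 1→t2; t3: 0→t2, 1→t4; t4: 0→t2, 1→t5; t5: 0→t2, 1→t6; t6: 0→t2, 1→t2.
Exploring the product automaton M1 × M2 from the start pair (r0, t0), following both machines on each input symbol, reaches 9 state pairs: (r0, t0), (r1, t1), (r2, t2), (r1, t3), (r1, t2), (r3, t2), (r1, t4), (r1, t5), (r1, t6).
M1 accepts in {r0, r3} and M2 accepts in {t6}; no reachable pair has both components accepting, so no string drives both machines to acceptance simultaneously and L(M1) ∩ L(M2) = ∅.
So no string is accepted by both, and the intersection is empty.

Yes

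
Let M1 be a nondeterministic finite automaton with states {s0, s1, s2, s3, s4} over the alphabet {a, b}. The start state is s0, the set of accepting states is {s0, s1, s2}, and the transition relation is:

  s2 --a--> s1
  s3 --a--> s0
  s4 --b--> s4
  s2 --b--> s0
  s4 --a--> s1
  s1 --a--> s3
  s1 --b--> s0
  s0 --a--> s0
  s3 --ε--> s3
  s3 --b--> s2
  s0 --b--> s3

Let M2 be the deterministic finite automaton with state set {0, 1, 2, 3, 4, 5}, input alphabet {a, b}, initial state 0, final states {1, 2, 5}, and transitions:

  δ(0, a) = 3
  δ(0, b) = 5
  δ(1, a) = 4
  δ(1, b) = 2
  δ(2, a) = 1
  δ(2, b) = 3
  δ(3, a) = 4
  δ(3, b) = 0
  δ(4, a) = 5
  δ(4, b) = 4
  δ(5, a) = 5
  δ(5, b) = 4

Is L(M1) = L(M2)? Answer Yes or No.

The empty string ε is accepted by M1 but rejected by M2.
So L(M1) ≠ L(M2).

No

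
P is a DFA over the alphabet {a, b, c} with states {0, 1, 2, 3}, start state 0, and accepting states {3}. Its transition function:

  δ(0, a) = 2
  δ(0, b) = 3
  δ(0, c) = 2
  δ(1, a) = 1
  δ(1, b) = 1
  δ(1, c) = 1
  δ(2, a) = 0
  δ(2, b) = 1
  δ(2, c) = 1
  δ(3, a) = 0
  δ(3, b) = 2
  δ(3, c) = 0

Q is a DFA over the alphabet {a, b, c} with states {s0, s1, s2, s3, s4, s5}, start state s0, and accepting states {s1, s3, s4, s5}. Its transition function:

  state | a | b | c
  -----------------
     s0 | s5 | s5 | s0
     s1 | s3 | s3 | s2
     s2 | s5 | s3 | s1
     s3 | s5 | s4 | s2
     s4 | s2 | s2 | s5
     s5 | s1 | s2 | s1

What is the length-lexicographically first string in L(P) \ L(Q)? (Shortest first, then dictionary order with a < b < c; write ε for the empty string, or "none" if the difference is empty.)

cab

The string cab is accepted by P but not by Q.
No shorter string lies in the difference, and cab is the lexicographically first length-3 string in L(P) \ L(Q).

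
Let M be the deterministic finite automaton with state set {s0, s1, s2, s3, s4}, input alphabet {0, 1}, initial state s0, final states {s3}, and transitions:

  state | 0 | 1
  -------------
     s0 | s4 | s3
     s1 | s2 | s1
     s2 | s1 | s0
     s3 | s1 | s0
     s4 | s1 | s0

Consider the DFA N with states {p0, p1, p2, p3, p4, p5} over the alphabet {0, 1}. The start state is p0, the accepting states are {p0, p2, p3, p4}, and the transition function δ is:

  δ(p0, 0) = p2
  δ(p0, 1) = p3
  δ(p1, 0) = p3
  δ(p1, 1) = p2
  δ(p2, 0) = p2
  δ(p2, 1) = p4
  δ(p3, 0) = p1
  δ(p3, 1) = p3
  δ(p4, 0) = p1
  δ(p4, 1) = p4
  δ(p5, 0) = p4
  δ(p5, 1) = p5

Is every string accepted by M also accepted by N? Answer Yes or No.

Yes

Exploring the product automaton M × N from the start pair (s0, p0), following both machines on each input symbol, reaches 15 state pairs: (s0, p0), (s4, p2), (s3, p3), (s1, p2), (s0, p4), (s1, p1), (s0, p3), (s2, p2), (s1, p4), (s4, p1), (s3, p4), (s2, p3), (s2, p1), (s1, p3), (s0, p2).
M accepts in {s3} and N accepts in {p0, p2, p3, p4}. The reachable pairs whose M-component is accepting are (s3, p3), (s3, p4); in each of them the N-component is accepting too, so the product for L(M) \ L(N) (M-component accepting, N-component rejecting) has no reachable accepting pair and the difference is empty.
Hence every string in L(M) is also in L(N).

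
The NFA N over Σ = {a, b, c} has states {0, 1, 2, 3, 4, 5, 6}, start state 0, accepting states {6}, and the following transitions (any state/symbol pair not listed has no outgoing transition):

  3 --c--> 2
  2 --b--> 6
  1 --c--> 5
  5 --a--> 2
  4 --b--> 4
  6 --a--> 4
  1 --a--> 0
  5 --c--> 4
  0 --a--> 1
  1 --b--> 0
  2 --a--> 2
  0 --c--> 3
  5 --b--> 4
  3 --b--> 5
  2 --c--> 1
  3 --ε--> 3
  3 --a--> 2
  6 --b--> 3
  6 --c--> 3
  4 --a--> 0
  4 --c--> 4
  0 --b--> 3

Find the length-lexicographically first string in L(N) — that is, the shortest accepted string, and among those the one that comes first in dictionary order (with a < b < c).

bab

A breadth-first search from 0 reaches an accepting state first via the path 0 → 3 → 2 → 6 on input bab.
No string of length < 3 is accepted (BFS exhausts all shorter strings without reaching an accepting state), and bab is the lexicographically least accepting string of length 3.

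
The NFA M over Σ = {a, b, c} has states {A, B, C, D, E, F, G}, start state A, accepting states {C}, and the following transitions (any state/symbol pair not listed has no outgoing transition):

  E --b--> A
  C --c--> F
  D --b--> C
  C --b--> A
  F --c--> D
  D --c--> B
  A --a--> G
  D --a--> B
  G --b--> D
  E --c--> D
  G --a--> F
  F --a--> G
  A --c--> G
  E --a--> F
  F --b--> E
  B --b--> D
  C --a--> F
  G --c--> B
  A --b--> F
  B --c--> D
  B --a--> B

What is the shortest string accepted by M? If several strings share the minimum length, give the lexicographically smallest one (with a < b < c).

abb

A breadth-first search from A reaches an accepting state first via the path A → G → D → C on input abb.
No string of length < 3 is accepted (BFS exhausts all shorter strings without reaching an accepting state), and abb is the lexicographically least accepting string of length 3.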